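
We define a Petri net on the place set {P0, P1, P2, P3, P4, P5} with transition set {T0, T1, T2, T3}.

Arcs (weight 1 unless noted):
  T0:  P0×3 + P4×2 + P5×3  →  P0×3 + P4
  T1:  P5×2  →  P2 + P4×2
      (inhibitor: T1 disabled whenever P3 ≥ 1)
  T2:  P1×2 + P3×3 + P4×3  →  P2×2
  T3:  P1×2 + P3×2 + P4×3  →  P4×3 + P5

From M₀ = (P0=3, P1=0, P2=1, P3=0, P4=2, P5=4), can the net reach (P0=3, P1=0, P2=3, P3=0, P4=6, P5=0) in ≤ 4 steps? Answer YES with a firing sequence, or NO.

YES — reachable via ⟨T1, T1⟩ (2 firings)

step 1: fire T1:  (P0=3, P1=0, P2=1, P3=0, P4=2, P5=4) → (P0=3, P1=0, P2=2, P3=0, P4=4, P5=2)
step 2: fire T1:  (P0=3, P1=0, P2=2, P3=0, P4=4, P5=2) → (P0=3, P1=0, P2=3, P3=0, P4=6, P5=0)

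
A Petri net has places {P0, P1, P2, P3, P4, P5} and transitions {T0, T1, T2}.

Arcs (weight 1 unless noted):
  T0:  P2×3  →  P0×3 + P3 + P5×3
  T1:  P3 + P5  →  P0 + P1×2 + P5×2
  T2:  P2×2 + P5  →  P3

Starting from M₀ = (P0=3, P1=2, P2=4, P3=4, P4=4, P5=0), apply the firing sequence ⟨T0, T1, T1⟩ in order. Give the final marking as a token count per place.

step 1: fire T0:  (P0=3, P1=2, P2=4, P3=4, P4=4, P5=0) → (P0=6, P1=2, P2=1, P3=5, P4=4, P5=3)
step 2: fire T1:  (P0=6, P1=2, P2=1, P3=5, P4=4, P5=3) → (P0=7, P1=4, P2=1, P3=4, P4=4, P5=4)
step 3: fire T1:  (P0=7, P1=4, P2=1, P3=4, P4=4, P5=4) → (P0=8, P1=6, P2=1, P3=3, P4=4, P5=5)

(P0=8, P1=6, P2=1, P3=3, P4=4, P5=5)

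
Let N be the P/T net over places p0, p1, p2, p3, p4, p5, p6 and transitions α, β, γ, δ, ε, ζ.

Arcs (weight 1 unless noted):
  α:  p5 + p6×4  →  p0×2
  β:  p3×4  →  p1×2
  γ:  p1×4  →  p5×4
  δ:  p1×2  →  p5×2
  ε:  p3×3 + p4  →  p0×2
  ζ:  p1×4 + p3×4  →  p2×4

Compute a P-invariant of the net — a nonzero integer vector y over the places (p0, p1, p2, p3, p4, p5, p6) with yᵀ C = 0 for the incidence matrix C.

Incidence matrix C (rows=places, cols=transitions):
        α    β    γ    δ    ε    ζ
   p0   2    0    0    0    2    0
   p1   0    2   -4   -2    0   -4
   p2   0    0    0    0    0    4
   p3   0   -4    0    0   -3   -4
   p4   0    0    0    0   -1    0
   p5  -1    0    4    2    0    0
   p6  -4    0    0    0    0    0

Candidate y = [1, 2, 3, 1, -1, 2, 0]; check y·C column-wise:
  col α: 1·2 + 2·0 + 3·0 + 1·0 + -1·0 + 2·-1 + 0·-4 = 0
  col β: 1·0 + 2·2 + 3·0 + 1·-4 + -1·0 + 2·0 = 0
  col γ: 1·0 + 2·-4 + 3·0 + 1·0 + -1·0 + 2·4 = 0
  col δ: 1·0 + 2·-2 + 3·0 + 1·0 + -1·0 + 2·2 = 0
  col ε: 1·2 + 2·0 + 3·0 + 1·-3 + -1·-1 + 2·0 = 0
  col ζ: 1·0 + 2·-4 + 3·4 + 1·-4 + -1·0 + 2·0 = 0

y = (p0:1, p1:2, p2:3, p3:1, p4:-1, p5:2, p6:0)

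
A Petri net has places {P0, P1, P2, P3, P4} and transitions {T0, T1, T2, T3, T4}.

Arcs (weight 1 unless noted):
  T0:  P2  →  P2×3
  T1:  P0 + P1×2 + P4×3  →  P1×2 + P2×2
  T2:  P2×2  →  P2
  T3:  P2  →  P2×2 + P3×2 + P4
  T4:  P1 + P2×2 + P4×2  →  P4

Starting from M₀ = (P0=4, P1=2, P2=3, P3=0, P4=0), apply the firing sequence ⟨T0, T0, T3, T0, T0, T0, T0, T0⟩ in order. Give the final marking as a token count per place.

(P0=4, P1=2, P2=18, P3=2, P4=1)

step 1: fire T0:  (P0=4, P1=2, P2=3, P3=0, P4=0) → (P0=4, P1=2, P2=5, P3=0, P4=0)
step 2: fire T0:  (P0=4, P1=2, P2=5, P3=0, P4=0) → (P0=4, P1=2, P2=7, P3=0, P4=0)
step 3: fire T3:  (P0=4, P1=2, P2=7, P3=0, P4=0) → (P0=4, P1=2, P2=8, P3=2, P4=1)
step 4: fire T0:  (P0=4, P1=2, P2=8, P3=2, P4=1) → (P0=4, P1=2, P2=10, P3=2, P4=1)
step 5: fire T0:  (P0=4, P1=2, P2=10, P3=2, P4=1) → (P0=4, P1=2, P2=12, P3=2, P4=1)
step 6: fire T0:  (P0=4, P1=2, P2=12, P3=2, P4=1) → (P0=4, P1=2, P2=14, P3=2, P4=1)
step 7: fire T0:  (P0=4, P1=2, P2=14, P3=2, P4=1) → (P0=4, P1=2, P2=16, P3=2, P4=1)
step 8: fire T0:  (P0=4, P1=2, P2=16, P3=2, P4=1) → (P0=4, P1=2, P2=18, P3=2, P4=1)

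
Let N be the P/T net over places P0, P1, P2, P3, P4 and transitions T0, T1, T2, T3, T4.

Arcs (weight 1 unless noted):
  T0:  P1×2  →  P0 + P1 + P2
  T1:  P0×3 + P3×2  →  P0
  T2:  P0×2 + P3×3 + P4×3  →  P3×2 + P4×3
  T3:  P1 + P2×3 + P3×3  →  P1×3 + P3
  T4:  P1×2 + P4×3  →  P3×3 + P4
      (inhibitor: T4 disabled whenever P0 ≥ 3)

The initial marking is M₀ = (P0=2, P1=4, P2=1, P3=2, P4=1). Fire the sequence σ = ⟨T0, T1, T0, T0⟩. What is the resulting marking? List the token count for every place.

(P0=3, P1=1, P2=4, P3=0, P4=1)

step 1: fire T0:  (P0=2, P1=4, P2=1, P3=2, P4=1) → (P0=3, P1=3, P2=2, P3=2, P4=1)
step 2: fire T1:  (P0=3, P1=3, P2=2, P3=2, P4=1) → (P0=1, P1=3, P2=2, P3=0, P4=1)
step 3: fire T0:  (P0=1, P1=3, P2=2, P3=0, P4=1) → (P0=2, P1=2, P2=3, P3=0, P4=1)
step 4: fire T0:  (P0=2, P1=2, P2=3, P3=0, P4=1) → (P0=3, P1=1, P2=4, P3=0, P4=1)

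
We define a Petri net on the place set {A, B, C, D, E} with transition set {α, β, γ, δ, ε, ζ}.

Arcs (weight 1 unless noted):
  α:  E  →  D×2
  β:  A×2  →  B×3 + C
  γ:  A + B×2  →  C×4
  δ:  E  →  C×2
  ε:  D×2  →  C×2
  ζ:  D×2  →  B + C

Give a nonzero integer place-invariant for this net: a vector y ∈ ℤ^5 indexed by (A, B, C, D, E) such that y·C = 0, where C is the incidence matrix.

Incidence matrix C (rows=places, cols=transitions):
        α    β    γ    δ    ε    ζ
    A   0   -2   -1    0    0    0
    B   0    3   -2    0    0    1
    C   0    1    4    2    2    1
    D   2    0    0    0   -2   -2
    E  -1    0    0   -1    0    0

Candidate y = [2, 1, 1, 1, 2]; check y·C column-wise:
  col α: 2·0 + 1·0 + 1·0 + 1·2 + 2·-1 = 0
  col β: 2·-2 + 1·3 + 1·1 + 1·0 + 2·0 = 0
  col γ: 2·-1 + 1·-2 + 1·4 + 1·0 + 2·0 = 0
  col δ: 2·0 + 1·0 + 1·2 + 1·0 + 2·-1 = 0
  col ε: 2·0 + 1·0 + 1·2 + 1·-2 + 2·0 = 0
  col ζ: 2·0 + 1·1 + 1·1 + 1·-2 + 2·0 = 0

y = (A:2, B:1, C:1, D:1, E:2)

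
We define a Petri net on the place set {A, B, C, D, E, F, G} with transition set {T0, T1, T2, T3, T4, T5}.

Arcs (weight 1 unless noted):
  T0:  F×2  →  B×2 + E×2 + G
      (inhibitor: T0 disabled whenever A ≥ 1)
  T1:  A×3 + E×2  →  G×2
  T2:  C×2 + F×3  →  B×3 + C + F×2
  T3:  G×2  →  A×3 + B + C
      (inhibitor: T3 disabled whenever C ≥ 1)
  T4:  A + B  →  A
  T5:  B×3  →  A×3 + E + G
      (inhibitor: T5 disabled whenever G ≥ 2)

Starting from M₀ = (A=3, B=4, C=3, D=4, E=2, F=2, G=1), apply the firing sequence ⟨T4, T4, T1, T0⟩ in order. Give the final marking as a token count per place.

(A=0, B=4, C=3, D=4, E=2, F=0, G=4)

step 1: fire T4:  (A=3, B=4, C=3, D=4, E=2, F=2, G=1) → (A=3, B=3, C=3, D=4, E=2, F=2, G=1)
step 2: fire T4:  (A=3, B=3, C=3, D=4, E=2, F=2, G=1) → (A=3, B=2, C=3, D=4, E=2, F=2, G=1)
step 3: fire T1:  (A=3, B=2, C=3, D=4, E=2, F=2, G=1) → (A=0, B=2, C=3, D=4, E=0, F=2, G=3)
step 4: fire T0:  (A=0, B=2, C=3, D=4, E=0, F=2, G=3) → (A=0, B=4, C=3, D=4, E=2, F=0, G=4)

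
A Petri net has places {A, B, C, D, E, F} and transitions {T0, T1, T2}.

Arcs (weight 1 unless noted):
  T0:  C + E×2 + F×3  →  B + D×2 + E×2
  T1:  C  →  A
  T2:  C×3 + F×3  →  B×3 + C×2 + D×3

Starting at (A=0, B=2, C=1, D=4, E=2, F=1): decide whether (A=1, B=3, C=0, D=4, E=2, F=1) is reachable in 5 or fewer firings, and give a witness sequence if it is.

depth 0: 1 marking
depth 1: 2 markings reached so far
depth 2: 2 markings reached so far
(frontier empty at depth 2; search complete)
target is not among the 2 markings reachable within 5 steps

NO — not reachable within 5 firings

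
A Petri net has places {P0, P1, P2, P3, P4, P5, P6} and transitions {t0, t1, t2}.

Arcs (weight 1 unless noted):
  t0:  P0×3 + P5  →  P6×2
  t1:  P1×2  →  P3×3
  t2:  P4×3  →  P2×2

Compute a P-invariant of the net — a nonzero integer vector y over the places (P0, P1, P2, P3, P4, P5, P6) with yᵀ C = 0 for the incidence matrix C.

Incidence matrix C (rows=places, cols=transitions):
       t0   t1   t2
   P0  -3    0    0
   P1   0   -2    0
   P2   0    0    2
   P3   0    3    0
   P4   0    0   -3
   P5  -1    0    0
   P6   2    0    0

Candidate y = [0, 3, 0, 2, 0, 0, 0]; check y·C column-wise:
  col t0: 0·-3 + 3·0 + 2·0 + 0·-1 + 0·2 = 0
  col t1: 3·-2 + 2·3 = 0
  col t2: 3·0 + 0·2 + 2·0 + 0·-3 = 0

y = (P0:0, P1:3, P2:0, P3:2, P4:0, P5:0, P6:0)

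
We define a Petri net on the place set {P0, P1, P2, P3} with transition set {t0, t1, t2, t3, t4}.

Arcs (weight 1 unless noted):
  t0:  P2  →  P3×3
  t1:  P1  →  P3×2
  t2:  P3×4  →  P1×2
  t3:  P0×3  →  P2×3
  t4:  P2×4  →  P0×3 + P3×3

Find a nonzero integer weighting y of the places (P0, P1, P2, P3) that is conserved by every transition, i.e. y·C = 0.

Incidence matrix C (rows=places, cols=transitions):
       t0   t1   t2   t3   t4
   P0   0    0    0   -3    3
   P1   0   -1    2    0    0
   P2  -1    0    0    3   -4
   P3   3    2   -4    0    3

Candidate y = [3, 2, 3, 1]; check y·C column-wise:
  col t0: 3·0 + 2·0 + 3·-1 + 1·3 = 0
  col t1: 3·0 + 2·-1 + 3·0 + 1·2 = 0
  col t2: 3·0 + 2·2 + 3·0 + 1·-4 = 0
  col t3: 3·-3 + 2·0 + 3·3 + 1·0 = 0
  col t4: 3·3 + 2·0 + 3·-4 + 1·3 = 0

y = (P0:3, P1:2, P2:3, P3:1)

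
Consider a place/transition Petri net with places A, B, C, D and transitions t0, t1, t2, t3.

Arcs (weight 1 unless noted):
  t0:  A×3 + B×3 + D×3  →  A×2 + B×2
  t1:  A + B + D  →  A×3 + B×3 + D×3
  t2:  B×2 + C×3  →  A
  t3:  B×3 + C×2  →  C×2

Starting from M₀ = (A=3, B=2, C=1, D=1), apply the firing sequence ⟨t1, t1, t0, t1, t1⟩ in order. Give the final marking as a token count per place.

(A=10, B=9, C=1, D=6)

step 1: fire t1:  (A=3, B=2, C=1, D=1) → (A=5, B=4, C=1, D=3)
step 2: fire t1:  (A=5, B=4, C=1, D=3) → (A=7, B=6, C=1, D=5)
step 3: fire t0:  (A=7, B=6, C=1, D=5) → (A=6, B=5, C=1, D=2)
step 4: fire t1:  (A=6, B=5, C=1, D=2) → (A=8, B=7, C=1, D=4)
step 5: fire t1:  (A=8, B=7, C=1, D=4) → (A=10, B=9, C=1, D=6)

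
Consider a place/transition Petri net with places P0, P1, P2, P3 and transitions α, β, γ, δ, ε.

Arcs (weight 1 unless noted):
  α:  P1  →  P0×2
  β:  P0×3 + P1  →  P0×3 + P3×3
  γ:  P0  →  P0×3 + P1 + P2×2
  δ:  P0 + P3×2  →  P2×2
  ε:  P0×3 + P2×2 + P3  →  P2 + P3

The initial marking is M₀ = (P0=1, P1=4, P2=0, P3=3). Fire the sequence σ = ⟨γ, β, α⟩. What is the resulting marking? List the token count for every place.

(P0=5, P1=3, P2=2, P3=6)

step 1: fire γ:  (P0=1, P1=4, P2=0, P3=3) → (P0=3, P1=5, P2=2, P3=3)
step 2: fire β:  (P0=3, P1=5, P2=2, P3=3) → (P0=3, P1=4, P2=2, P3=6)
step 3: fire α:  (P0=3, P1=4, P2=2, P3=6) → (P0=5, P1=3, P2=2, P3=6)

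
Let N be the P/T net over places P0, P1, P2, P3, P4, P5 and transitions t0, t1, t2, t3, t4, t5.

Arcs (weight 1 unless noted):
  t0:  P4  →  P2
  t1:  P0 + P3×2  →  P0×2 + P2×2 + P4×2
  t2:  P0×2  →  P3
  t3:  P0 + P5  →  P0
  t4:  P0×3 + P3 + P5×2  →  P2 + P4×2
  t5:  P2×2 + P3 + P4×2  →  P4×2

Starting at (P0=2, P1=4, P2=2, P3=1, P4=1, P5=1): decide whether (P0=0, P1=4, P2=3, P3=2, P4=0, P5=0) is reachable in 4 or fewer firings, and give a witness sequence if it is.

YES — reachable via ⟨t0, t3, t2⟩ (3 firings)

step 1: fire t0:  (P0=2, P1=4, P2=2, P3=1, P4=1, P5=1) → (P0=2, P1=4, P2=3, P3=1, P4=0, P5=1)
step 2: fire t3:  (P0=2, P1=4, P2=3, P3=1, P4=0, P5=1) → (P0=2, P1=4, P2=3, P3=1, P4=0, P5=0)
step 3: fire t2:  (P0=2, P1=4, P2=3, P3=1, P4=0, P5=0) → (P0=0, P1=4, P2=3, P3=2, P4=0, P5=0)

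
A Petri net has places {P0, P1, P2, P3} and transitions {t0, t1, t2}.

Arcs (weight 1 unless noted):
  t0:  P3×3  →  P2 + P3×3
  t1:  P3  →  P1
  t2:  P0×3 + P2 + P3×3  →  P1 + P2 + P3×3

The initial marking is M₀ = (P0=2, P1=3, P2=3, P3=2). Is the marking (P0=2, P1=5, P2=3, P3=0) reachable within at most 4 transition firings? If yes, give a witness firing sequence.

YES — reachable via ⟨t1, t1⟩ (2 firings)

step 1: fire t1:  (P0=2, P1=3, P2=3, P3=2) → (P0=2, P1=4, P2=3, P3=1)
step 2: fire t1:  (P0=2, P1=4, P2=3, P3=1) → (P0=2, P1=5, P2=3, P3=0)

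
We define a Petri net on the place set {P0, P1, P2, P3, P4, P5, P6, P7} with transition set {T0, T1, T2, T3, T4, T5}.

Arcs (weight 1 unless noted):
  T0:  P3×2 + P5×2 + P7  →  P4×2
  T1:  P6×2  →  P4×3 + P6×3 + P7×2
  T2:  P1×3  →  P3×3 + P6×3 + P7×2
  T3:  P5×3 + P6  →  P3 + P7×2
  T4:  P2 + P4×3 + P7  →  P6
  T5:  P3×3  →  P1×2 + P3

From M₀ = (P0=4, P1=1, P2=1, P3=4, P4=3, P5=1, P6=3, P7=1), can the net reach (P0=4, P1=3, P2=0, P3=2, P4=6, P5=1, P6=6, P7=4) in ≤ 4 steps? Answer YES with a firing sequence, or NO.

YES — reachable via ⟨T1, T1, T4, T5⟩ (4 firings)

step 1: fire T1:  (P0=4, P1=1, P2=1, P3=4, P4=3, P5=1, P6=3, P7=1) → (P0=4, P1=1, P2=1, P3=4, P4=6, P5=1, P6=4, P7=3)
step 2: fire T1:  (P0=4, P1=1, P2=1, P3=4, P4=6, P5=1, P6=4, P7=3) → (P0=4, P1=1, P2=1, P3=4, P4=9, P5=1, P6=5, P7=5)
step 3: fire T4:  (P0=4, P1=1, P2=1, P3=4, P4=9, P5=1, P6=5, P7=5) → (P0=4, P1=1, P2=0, P3=4, P4=6, P5=1, P6=6, P7=4)
step 4: fire T5:  (P0=4, P1=1, P2=0, P3=4, P4=6, P5=1, P6=6, P7=4) → (P0=4, P1=3, P2=0, P3=2, P4=6, P5=1, P6=6, P7=4)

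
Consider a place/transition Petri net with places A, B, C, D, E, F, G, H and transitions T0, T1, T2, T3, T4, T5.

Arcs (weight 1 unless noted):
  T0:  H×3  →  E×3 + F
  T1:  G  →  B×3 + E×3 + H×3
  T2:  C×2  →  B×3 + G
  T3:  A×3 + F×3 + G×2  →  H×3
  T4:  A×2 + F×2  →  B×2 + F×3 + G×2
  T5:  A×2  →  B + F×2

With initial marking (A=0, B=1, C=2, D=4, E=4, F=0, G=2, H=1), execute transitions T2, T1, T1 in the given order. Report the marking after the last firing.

(A=0, B=10, C=0, D=4, E=10, F=0, G=1, H=7)

step 1: fire T2:  (A=0, B=1, C=2, D=4, E=4, F=0, G=2, H=1) → (A=0, B=4, C=0, D=4, E=4, F=0, G=3, H=1)
step 2: fire T1:  (A=0, B=4, C=0, D=4, E=4, F=0, G=3, H=1) → (A=0, B=7, C=0, D=4, E=7, F=0, G=2, H=4)
step 3: fire T1:  (A=0, B=7, C=0, D=4, E=7, F=0, G=2, H=4) → (A=0, B=10, C=0, D=4, E=10, F=0, G=1, H=7)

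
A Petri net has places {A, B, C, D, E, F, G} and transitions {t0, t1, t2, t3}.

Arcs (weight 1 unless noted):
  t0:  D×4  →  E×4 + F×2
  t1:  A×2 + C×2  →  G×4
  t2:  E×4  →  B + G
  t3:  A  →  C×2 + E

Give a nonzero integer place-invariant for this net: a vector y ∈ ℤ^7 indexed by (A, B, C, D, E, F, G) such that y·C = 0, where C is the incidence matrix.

Incidence matrix C (rows=places, cols=transitions):
       t0   t1   t2   t3
    A   0   -2    0   -1
    B   0    0    1    0
    C   0   -2    0    2
    D  -4    0    0    0
    E   4    0   -4    1
    F   2    0    0    0
    G   0    4    1    0

Candidate y = [1, 12, -1, 3, 3, 0, 0]; check y·C column-wise:
  col t0: 1·0 + 12·0 + -1·0 + 3·-4 + 3·4 + 0·2 = 0
  col t1: 1·-2 + 12·0 + -1·-2 + 3·0 + 3·0 + 0·4 = 0
  col t2: 1·0 + 12·1 + -1·0 + 3·0 + 3·-4 + 0·1 = 0
  col t3: 1·-1 + 12·0 + -1·2 + 3·0 + 3·1 = 0

y = (A:1, B:12, C:-1, D:3, E:3, F:0, G:0)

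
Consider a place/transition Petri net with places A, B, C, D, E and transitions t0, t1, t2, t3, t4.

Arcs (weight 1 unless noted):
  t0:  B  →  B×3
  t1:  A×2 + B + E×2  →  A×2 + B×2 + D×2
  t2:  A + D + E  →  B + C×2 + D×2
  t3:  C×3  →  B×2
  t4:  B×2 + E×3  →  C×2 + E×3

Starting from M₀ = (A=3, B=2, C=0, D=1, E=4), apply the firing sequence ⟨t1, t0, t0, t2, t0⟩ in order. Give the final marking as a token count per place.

step 1: fire t1:  (A=3, B=2, C=0, D=1, E=4) → (A=3, B=3, C=0, D=3, E=2)
step 2: fire t0:  (A=3, B=3, C=0, D=3, E=2) → (A=3, B=5, C=0, D=3, E=2)
step 3: fire t0:  (A=3, B=5, C=0, D=3, E=2) → (A=3, B=7, C=0, D=3, E=2)
step 4: fire t2:  (A=3, B=7, C=0, D=3, E=2) → (A=2, B=8, C=2, D=4, E=1)
step 5: fire t0:  (A=2, B=8, C=2, D=4, E=1) → (A=2, B=10, C=2, D=4, E=1)

(A=2, B=10, C=2, D=4, E=1)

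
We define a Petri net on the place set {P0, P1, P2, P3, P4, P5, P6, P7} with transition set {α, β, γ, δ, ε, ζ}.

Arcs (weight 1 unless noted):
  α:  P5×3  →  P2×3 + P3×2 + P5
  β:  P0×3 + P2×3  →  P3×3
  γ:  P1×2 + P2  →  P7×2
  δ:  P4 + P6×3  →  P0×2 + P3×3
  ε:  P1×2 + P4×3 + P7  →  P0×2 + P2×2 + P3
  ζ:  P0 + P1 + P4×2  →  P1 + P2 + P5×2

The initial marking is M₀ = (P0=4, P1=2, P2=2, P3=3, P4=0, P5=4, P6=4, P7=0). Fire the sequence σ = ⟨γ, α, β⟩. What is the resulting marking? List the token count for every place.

(P0=1, P1=0, P2=1, P3=8, P4=0, P5=2, P6=4, P7=2)

step 1: fire γ:  (P0=4, P1=2, P2=2, P3=3, P4=0, P5=4, P6=4, P7=0) → (P0=4, P1=0, P2=1, P3=3, P4=0, P5=4, P6=4, P7=2)
step 2: fire α:  (P0=4, P1=0, P2=1, P3=3, P4=0, P5=4, P6=4, P7=2) → (P0=4, P1=0, P2=4, P3=5, P4=0, P5=2, P6=4, P7=2)
step 3: fire β:  (P0=4, P1=0, P2=4, P3=5, P4=0, P5=2, P6=4, P7=2) → (P0=1, P1=0, P2=1, P3=8, P4=0, P5=2, P6=4, P7=2)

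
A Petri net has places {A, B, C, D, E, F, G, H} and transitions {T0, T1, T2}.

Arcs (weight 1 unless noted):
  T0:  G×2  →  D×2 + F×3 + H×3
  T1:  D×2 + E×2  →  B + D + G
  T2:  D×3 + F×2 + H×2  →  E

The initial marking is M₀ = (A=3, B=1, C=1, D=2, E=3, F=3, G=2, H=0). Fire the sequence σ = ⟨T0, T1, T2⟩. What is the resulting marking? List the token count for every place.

step 1: fire T0:  (A=3, B=1, C=1, D=2, E=3, F=3, G=2, H=0) → (A=3, B=1, C=1, D=4, E=3, F=6, G=0, H=3)
step 2: fire T1:  (A=3, B=1, C=1, D=4, E=3, F=6, G=0, H=3) → (A=3, B=2, C=1, D=3, E=1, F=6, G=1, H=3)
step 3: fire T2:  (A=3, B=2, C=1, D=3, E=1, F=6, G=1, H=3) → (A=3, B=2, C=1, D=0, E=2, F=4, G=1, H=1)

(A=3, B=2, C=1, D=0, E=2, F=4, G=1, H=1)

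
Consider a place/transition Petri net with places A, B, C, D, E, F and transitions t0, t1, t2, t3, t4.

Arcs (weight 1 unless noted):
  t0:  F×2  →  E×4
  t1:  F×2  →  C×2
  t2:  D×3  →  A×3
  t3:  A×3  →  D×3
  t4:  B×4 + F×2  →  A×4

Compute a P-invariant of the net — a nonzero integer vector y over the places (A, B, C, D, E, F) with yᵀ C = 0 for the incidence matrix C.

y = (A:1, B:1, C:0, D:1, E:0, F:0)

Incidence matrix C (rows=places, cols=transitions):
       t0   t1   t2   t3   t4
    A   0    0    3   -3    4
    B   0    0    0    0   -4
    C   0    2    0    0    0
    D   0    0   -3    3    0
    E   4    0    0    0    0
    F  -2   -2    0    0   -2

Candidate y = [1, 1, 0, 1, 0, 0]; check y·C column-wise:
  col t0: 1·0 + 1·0 + 1·0 + 0·4 + 0·-2 = 0
  col t1: 1·0 + 1·0 + 0·2 + 1·0 + 0·-2 = 0
  col t2: 1·3 + 1·0 + 1·-3 = 0
  col t3: 1·-3 + 1·0 + 1·3 = 0
  col t4: 1·4 + 1·-4 + 1·0 + 0·-2 = 0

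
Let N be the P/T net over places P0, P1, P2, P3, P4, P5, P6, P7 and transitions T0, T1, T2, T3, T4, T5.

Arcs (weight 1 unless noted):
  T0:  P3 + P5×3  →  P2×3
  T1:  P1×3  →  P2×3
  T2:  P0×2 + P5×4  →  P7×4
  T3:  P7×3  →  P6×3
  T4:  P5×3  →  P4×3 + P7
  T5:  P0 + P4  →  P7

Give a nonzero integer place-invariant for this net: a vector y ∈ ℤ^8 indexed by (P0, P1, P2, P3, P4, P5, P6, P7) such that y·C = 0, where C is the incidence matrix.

Incidence matrix C (rows=places, cols=transitions):
       T0   T1   T2   T3   T4   T5
   P0   0    0   -2    0    0   -1
   P1   0   -3    0    0    0    0
   P2   3    3    0    0    0    0
   P3  -1    0    0    0    0    0
   P4   0    0    0    0    3   -1
   P5  -3    0   -4    0   -3    0
   P6   0    0    0    3    0    0
   P7   0    0    4   -3    1    1

Candidate y = [0, 1, 1, 3, 0, 0, 0, 0]; check y·C column-wise:
  col T0: 1·0 + 1·3 + 3·-1 + 0·-3 = 0
  col T1: 1·-3 + 1·3 + 3·0 = 0
  col T2: 0·-2 + 1·0 + 1·0 + 3·0 + 0·-4 + 0·4 = 0
  col T3: 1·0 + 1·0 + 3·0 + 0·3 + 0·-3 = 0
  col T4: 1·0 + 1·0 + 3·0 + 0·3 + 0·-3 + 0·1 = 0
  col T5: 0·-1 + 1·0 + 1·0 + 3·0 + 0·-1 + 0·1 = 0

y = (P0:0, P1:1, P2:1, P3:3, P4:0, P5:0, P6:0, P7:0)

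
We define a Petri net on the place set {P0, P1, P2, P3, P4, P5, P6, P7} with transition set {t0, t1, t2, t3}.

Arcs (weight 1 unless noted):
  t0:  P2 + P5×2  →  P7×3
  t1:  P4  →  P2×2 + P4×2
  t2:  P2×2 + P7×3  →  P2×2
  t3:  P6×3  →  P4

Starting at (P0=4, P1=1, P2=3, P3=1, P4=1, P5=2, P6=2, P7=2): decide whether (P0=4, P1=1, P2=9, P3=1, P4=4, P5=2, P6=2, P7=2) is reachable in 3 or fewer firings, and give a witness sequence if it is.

YES — reachable via ⟨t1, t1, t1⟩ (3 firings)

step 1: fire t1:  (P0=4, P1=1, P2=3, P3=1, P4=1, P5=2, P6=2, P7=2) → (P0=4, P1=1, P2=5, P3=1, P4=2, P5=2, P6=2, P7=2)
step 2: fire t1:  (P0=4, P1=1, P2=5, P3=1, P4=2, P5=2, P6=2, P7=2) → (P0=4, P1=1, P2=7, P3=1, P4=3, P5=2, P6=2, P7=2)
step 3: fire t1:  (P0=4, P1=1, P2=7, P3=1, P4=3, P5=2, P6=2, P7=2) → (P0=4, P1=1, P2=9, P3=1, P4=4, P5=2, P6=2, P7=2)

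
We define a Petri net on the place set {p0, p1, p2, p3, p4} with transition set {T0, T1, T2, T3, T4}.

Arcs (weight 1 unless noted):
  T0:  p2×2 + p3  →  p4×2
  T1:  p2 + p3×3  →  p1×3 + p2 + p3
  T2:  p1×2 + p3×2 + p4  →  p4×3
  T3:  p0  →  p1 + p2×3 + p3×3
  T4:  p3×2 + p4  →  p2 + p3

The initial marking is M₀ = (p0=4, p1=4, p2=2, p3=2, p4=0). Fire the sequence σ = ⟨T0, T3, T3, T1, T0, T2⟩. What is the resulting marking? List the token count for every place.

(p0=2, p1=7, p2=4, p3=2, p4=6)

step 1: fire T0:  (p0=4, p1=4, p2=2, p3=2, p4=0) → (p0=4, p1=4, p2=0, p3=1, p4=2)
step 2: fire T3:  (p0=4, p1=4, p2=0, p3=1, p4=2) → (p0=3, p1=5, p2=3, p3=4, p4=2)
step 3: fire T3:  (p0=3, p1=5, p2=3, p3=4, p4=2) → (p0=2, p1=6, p2=6, p3=7, p4=2)
step 4: fire T1:  (p0=2, p1=6, p2=6, p3=7, p4=2) → (p0=2, p1=9, p2=6, p3=5, p4=2)
step 5: fire T0:  (p0=2, p1=9, p2=6, p3=5, p4=2) → (p0=2, p1=9, p2=4, p3=4, p4=4)
step 6: fire T2:  (p0=2, p1=9, p2=4, p3=4, p4=4) → (p0=2, p1=7, p2=4, p3=2, p4=6)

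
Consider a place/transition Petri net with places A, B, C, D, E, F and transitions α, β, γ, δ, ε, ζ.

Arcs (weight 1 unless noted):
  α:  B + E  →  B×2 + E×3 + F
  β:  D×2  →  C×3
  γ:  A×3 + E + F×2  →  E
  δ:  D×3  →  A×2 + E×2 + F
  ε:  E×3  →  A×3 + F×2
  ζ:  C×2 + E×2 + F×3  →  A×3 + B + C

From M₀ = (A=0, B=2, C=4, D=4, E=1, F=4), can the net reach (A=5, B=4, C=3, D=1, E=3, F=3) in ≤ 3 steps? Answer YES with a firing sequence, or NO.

YES — reachable via ⟨α, δ, ζ⟩ (3 firings)

step 1: fire α:  (A=0, B=2, C=4, D=4, E=1, F=4) → (A=0, B=3, C=4, D=4, E=3, F=5)
step 2: fire δ:  (A=0, B=3, C=4, D=4, E=3, F=5) → (A=2, B=3, C=4, D=1, E=5, F=6)
step 3: fire ζ:  (A=2, B=3, C=4, D=1, E=5, F=6) → (A=5, B=4, C=3, D=1, E=3, F=3)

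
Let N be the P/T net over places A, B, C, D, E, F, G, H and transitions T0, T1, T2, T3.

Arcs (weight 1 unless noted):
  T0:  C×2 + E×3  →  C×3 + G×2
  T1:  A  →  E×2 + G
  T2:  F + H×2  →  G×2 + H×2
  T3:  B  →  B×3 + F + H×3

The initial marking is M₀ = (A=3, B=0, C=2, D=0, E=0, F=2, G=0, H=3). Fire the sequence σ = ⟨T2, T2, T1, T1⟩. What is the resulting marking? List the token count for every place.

(A=1, B=0, C=2, D=0, E=4, F=0, G=6, H=3)

step 1: fire T2:  (A=3, B=0, C=2, D=0, E=0, F=2, G=0, H=3) → (A=3, B=0, C=2, D=0, E=0, F=1, G=2, H=3)
step 2: fire T2:  (A=3, B=0, C=2, D=0, E=0, F=1, G=2, H=3) → (A=3, B=0, C=2, D=0, E=0, F=0, G=4, H=3)
step 3: fire T1:  (A=3, B=0, C=2, D=0, E=0, F=0, G=4, H=3) → (A=2, B=0, C=2, D=0, E=2, F=0, G=5, H=3)
step 4: fire T1:  (A=2, B=0, C=2, D=0, E=2, F=0, G=5, H=3) → (A=1, B=0, C=2, D=0, E=4, F=0, G=6, H=3)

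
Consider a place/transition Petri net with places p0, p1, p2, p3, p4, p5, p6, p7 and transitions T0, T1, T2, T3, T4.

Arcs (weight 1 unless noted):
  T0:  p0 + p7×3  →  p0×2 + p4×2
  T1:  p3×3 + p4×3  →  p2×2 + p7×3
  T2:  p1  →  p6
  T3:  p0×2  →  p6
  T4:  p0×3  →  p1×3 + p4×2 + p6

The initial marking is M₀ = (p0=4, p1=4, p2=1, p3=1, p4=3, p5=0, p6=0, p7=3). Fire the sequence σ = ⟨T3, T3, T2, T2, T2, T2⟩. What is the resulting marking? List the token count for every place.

step 1: fire T3:  (p0=4, p1=4, p2=1, p3=1, p4=3, p5=0, p6=0, p7=3) → (p0=2, p1=4, p2=1, p3=1, p4=3, p5=0, p6=1, p7=3)
step 2: fire T3:  (p0=2, p1=4, p2=1, p3=1, p4=3, p5=0, p6=1, p7=3) → (p0=0, p1=4, p2=1, p3=1, p4=3, p5=0, p6=2, p7=3)
step 3: fire T2:  (p0=0, p1=4, p2=1, p3=1, p4=3, p5=0, p6=2, p7=3) → (p0=0, p1=3, p2=1, p3=1, p4=3, p5=0, p6=3, p7=3)
step 4: fire T2:  (p0=0, p1=3, p2=1, p3=1, p4=3, p5=0, p6=3, p7=3) → (p0=0, p1=2, p2=1, p3=1, p4=3, p5=0, p6=4, p7=3)
step 5: fire T2:  (p0=0, p1=2, p2=1, p3=1, p4=3, p5=0, p6=4, p7=3) → (p0=0, p1=1, p2=1, p3=1, p4=3, p5=0, p6=5, p7=3)
step 6: fire T2:  (p0=0, p1=1, p2=1, p3=1, p4=3, p5=0, p6=5, p7=3) → (p0=0, p1=0, p2=1, p3=1, p4=3, p5=0, p6=6, p7=3)

(p0=0, p1=0, p2=1, p3=1, p4=3, p5=0, p6=6, p7=3)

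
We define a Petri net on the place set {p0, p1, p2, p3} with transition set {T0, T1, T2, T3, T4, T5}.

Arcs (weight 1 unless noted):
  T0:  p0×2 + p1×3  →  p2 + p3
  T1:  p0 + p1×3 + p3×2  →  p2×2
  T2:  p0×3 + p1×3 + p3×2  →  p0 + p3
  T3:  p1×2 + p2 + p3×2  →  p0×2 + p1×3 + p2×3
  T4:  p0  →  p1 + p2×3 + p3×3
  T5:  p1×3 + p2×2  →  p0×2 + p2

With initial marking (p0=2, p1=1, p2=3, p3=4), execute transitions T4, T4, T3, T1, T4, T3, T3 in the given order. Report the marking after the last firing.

(p0=4, p1=4, p2=20, p3=5)

step 1: fire T4:  (p0=2, p1=1, p2=3, p3=4) → (p0=1, p1=2, p2=6, p3=7)
step 2: fire T4:  (p0=1, p1=2, p2=6, p3=7) → (p0=0, p1=3, p2=9, p3=10)
step 3: fire T3:  (p0=0, p1=3, p2=9, p3=10) → (p0=2, p1=4, p2=11, p3=8)
step 4: fire T1:  (p0=2, p1=4, p2=11, p3=8) → (p0=1, p1=1, p2=13, p3=6)
step 5: fire T4:  (p0=1, p1=1, p2=13, p3=6) → (p0=0, p1=2, p2=16, p3=9)
step 6: fire T3:  (p0=0, p1=2, p2=16, p3=9) → (p0=2, p1=3, p2=18, p3=7)
step 7: fire T3:  (p0=2, p1=3, p2=18, p3=7) → (p0=4, p1=4, p2=20, p3=5)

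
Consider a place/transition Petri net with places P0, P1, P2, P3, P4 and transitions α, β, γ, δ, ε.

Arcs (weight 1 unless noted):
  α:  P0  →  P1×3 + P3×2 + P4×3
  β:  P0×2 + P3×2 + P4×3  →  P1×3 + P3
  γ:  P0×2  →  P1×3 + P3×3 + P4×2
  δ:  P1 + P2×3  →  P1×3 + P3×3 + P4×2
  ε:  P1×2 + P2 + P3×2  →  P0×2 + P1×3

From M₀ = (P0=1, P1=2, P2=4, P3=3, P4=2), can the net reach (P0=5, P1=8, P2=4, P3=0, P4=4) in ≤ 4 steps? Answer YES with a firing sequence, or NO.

NO — not reachable within 4 firings

depth 0: 1 marking
depth 1: 4 markings reached so far
depth 2: 8 markings reached so far
depth 3: 16 markings reached so far
depth 4: 26 markings reached so far
target is not among the 26 markings reachable within 4 steps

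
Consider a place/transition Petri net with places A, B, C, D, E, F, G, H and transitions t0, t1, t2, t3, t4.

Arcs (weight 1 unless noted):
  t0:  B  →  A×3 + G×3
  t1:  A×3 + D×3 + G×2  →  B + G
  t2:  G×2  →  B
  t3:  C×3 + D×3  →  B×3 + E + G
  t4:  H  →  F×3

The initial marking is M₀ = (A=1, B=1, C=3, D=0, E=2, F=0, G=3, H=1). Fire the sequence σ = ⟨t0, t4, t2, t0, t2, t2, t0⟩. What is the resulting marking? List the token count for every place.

(A=10, B=1, C=3, D=0, E=2, F=3, G=6, H=0)

step 1: fire t0:  (A=1, B=1, C=3, D=0, E=2, F=0, G=3, H=1) → (A=4, B=0, C=3, D=0, E=2, F=0, G=6, H=1)
step 2: fire t4:  (A=4, B=0, C=3, D=0, E=2, F=0, G=6, H=1) → (A=4, B=0, C=3, D=0, E=2, F=3, G=6, H=0)
step 3: fire t2:  (A=4, B=0, C=3, D=0, E=2, F=3, G=6, H=0) → (A=4, B=1, C=3, D=0, E=2, F=3, G=4, H=0)
step 4: fire t0:  (A=4, B=1, C=3, D=0, E=2, F=3, G=4, H=0) → (A=7, B=0, C=3, D=0, E=2, F=3, G=7, H=0)
step 5: fire t2:  (A=7, B=0, C=3, D=0, E=2, F=3, G=7, H=0) → (A=7, B=1, C=3, D=0, E=2, F=3, G=5, H=0)
step 6: fire t2:  (A=7, B=1, C=3, D=0, E=2, F=3, G=5, H=0) → (A=7, B=2, C=3, D=0, E=2, F=3, G=3, H=0)
step 7: fire t0:  (A=7, B=2, C=3, D=0, E=2, F=3, G=3, H=0) → (A=10, B=1, C=3, D=0, E=2, F=3, G=6, H=0)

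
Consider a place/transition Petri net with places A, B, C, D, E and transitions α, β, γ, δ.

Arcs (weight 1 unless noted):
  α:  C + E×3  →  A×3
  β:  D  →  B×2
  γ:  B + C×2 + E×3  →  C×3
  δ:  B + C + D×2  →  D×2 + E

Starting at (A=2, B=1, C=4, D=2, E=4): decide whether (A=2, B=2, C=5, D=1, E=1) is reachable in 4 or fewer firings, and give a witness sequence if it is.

YES — reachable via ⟨β, γ⟩ (2 firings)

step 1: fire β:  (A=2, B=1, C=4, D=2, E=4) → (A=2, B=3, C=4, D=1, E=4)
step 2: fire γ:  (A=2, B=3, C=4, D=1, E=4) → (A=2, B=2, C=5, D=1, E=1)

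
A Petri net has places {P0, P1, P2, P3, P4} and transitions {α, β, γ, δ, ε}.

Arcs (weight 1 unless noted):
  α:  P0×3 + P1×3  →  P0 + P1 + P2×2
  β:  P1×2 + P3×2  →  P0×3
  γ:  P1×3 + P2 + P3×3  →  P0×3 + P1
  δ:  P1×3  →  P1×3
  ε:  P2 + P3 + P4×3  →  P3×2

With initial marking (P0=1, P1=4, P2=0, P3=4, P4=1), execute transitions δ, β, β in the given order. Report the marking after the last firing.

(P0=7, P1=0, P2=0, P3=0, P4=1)

step 1: fire δ:  (P0=1, P1=4, P2=0, P3=4, P4=1) → (P0=1, P1=4, P2=0, P3=4, P4=1)
step 2: fire β:  (P0=1, P1=4, P2=0, P3=4, P4=1) → (P0=4, P1=2, P2=0, P3=2, P4=1)
step 3: fire β:  (P0=4, P1=2, P2=0, P3=2, P4=1) → (P0=7, P1=0, P2=0, P3=0, P4=1)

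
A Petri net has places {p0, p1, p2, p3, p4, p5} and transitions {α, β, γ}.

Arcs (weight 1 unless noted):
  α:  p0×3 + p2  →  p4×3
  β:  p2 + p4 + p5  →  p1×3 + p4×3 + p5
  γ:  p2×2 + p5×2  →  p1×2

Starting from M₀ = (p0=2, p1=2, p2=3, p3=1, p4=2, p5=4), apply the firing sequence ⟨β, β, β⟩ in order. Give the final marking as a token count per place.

(p0=2, p1=11, p2=0, p3=1, p4=8, p5=4)

step 1: fire β:  (p0=2, p1=2, p2=3, p3=1, p4=2, p5=4) → (p0=2, p1=5, p2=2, p3=1, p4=4, p5=4)
step 2: fire β:  (p0=2, p1=5, p2=2, p3=1, p4=4, p5=4) → (p0=2, p1=8, p2=1, p3=1, p4=6, p5=4)
step 3: fire β:  (p0=2, p1=8, p2=1, p3=1, p4=6, p5=4) → (p0=2, p1=11, p2=0, p3=1, p4=8, p5=4)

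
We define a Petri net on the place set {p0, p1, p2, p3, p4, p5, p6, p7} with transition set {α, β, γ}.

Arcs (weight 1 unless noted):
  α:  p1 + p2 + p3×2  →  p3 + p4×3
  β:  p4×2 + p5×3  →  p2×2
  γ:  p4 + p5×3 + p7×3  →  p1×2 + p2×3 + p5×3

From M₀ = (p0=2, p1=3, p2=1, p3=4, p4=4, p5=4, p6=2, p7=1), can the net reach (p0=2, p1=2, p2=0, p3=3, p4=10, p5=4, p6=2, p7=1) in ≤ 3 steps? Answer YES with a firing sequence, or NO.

NO — not reachable within 3 firings

depth 0: 1 marking
depth 1: 3 markings reached so far
depth 2: 4 markings reached so far
depth 3: 5 markings reached so far
target is not among the 5 markings reachable within 3 steps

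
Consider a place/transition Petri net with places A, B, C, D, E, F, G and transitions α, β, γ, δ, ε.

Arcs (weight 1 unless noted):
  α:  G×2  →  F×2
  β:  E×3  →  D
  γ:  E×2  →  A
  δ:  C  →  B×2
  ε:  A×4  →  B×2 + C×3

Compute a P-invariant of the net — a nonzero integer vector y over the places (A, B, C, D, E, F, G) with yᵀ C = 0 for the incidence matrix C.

y = (A:2, B:1, C:2, D:3, E:1, F:0, G:0)

Incidence matrix C (rows=places, cols=transitions):
        α    β    γ    δ    ε
    A   0    0    1    0   -4
    B   0    0    0    2    2
    C   0    0    0   -1    3
    D   0    1    0    0    0
    E   0   -3   -2    0    0
    F   2    0    0    0    0
    G  -2    0    0    0    0

Candidate y = [2, 1, 2, 3, 1, 0, 0]; check y·C column-wise:
  col α: 2·0 + 1·0 + 2·0 + 3·0 + 1·0 + 0·2 + 0·-2 = 0
  col β: 2·0 + 1·0 + 2·0 + 3·1 + 1·-3 = 0
  col γ: 2·1 + 1·0 + 2·0 + 3·0 + 1·-2 = 0
  col δ: 2·0 + 1·2 + 2·-1 + 3·0 + 1·0 = 0
  col ε: 2·-4 + 1·2 + 2·3 + 3·0 + 1·0 = 0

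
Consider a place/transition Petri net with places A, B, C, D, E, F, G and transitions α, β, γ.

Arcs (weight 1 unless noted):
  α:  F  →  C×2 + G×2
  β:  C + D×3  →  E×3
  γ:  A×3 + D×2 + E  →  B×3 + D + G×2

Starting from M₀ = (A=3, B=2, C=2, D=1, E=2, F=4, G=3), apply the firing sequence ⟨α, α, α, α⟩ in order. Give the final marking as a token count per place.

(A=3, B=2, C=10, D=1, E=2, F=0, G=11)

step 1: fire α:  (A=3, B=2, C=2, D=1, E=2, F=4, G=3) → (A=3, B=2, C=4, D=1, E=2, F=3, G=5)
step 2: fire α:  (A=3, B=2, C=4, D=1, E=2, F=3, G=5) → (A=3, B=2, C=6, D=1, E=2, F=2, G=7)
step 3: fire α:  (A=3, B=2, C=6, D=1, E=2, F=2, G=7) → (A=3, B=2, C=8, D=1, E=2, F=1, G=9)
step 4: fire α:  (A=3, B=2, C=8, D=1, E=2, F=1, G=9) → (A=3, B=2, C=10, D=1, E=2, F=0, G=11)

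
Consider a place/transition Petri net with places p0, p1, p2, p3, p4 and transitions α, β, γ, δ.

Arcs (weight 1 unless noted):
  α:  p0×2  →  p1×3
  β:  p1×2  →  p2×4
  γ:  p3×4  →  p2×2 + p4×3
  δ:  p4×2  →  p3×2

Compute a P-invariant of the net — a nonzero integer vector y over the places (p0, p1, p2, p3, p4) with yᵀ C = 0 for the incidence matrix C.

Incidence matrix C (rows=places, cols=transitions):
        α    β    γ    δ
   p0  -2    0    0    0
   p1   3   -2    0    0
   p2   0    4    2    0
   p3   0    0   -4    2
   p4   0    0    3   -2

Candidate y = [3, 2, 1, 2, 2]; check y·C column-wise:
  col α: 3·-2 + 2·3 + 1·0 + 2·0 + 2·0 = 0
  col β: 3·0 + 2·-2 + 1·4 + 2·0 + 2·0 = 0
  col γ: 3·0 + 2·0 + 1·2 + 2·-4 + 2·3 = 0
  col δ: 3·0 + 2·0 + 1·0 + 2·2 + 2·-2 = 0

y = (p0:3, p1:2, p2:1, p3:2, p4:2)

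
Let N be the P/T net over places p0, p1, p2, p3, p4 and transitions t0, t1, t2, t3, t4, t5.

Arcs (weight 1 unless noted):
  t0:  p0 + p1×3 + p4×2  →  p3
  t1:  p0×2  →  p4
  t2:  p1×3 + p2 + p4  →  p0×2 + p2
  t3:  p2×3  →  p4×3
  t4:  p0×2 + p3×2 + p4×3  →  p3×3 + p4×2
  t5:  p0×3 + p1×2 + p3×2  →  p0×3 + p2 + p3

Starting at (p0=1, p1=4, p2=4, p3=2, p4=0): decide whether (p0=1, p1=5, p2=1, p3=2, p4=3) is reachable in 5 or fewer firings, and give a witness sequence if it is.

depth 0: 1 marking
depth 1: 2 markings reached so far
depth 2: 4 markings reached so far
depth 3: 5 markings reached so far
depth 4: 5 markings reached so far
(frontier empty at depth 4; search complete)
target is not among the 5 markings reachable within 5 steps

NO — not reachable within 5 firings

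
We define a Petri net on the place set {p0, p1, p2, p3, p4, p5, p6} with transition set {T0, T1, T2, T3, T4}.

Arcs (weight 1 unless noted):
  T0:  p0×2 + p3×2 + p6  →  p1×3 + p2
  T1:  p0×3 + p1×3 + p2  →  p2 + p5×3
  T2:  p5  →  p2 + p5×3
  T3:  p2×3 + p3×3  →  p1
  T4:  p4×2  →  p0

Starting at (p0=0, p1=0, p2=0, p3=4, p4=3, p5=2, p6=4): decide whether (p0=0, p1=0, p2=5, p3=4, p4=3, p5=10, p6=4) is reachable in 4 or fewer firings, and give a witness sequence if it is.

depth 0: 1 marking
depth 1: 3 markings reached so far
depth 2: 5 markings reached so far
depth 3: 7 markings reached so far
depth 4: 10 markings reached so far
target is not among the 10 markings reachable within 4 steps

NO — not reachable within 4 firings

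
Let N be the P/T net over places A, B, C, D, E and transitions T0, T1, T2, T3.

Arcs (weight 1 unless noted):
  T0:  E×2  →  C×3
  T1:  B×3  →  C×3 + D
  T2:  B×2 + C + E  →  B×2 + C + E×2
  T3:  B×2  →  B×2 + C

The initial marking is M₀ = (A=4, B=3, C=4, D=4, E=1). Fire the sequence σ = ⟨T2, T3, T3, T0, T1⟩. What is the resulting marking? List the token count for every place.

step 1: fire T2:  (A=4, B=3, C=4, D=4, E=1) → (A=4, B=3, C=4, D=4, E=2)
step 2: fire T3:  (A=4, B=3, C=4, D=4, E=2) → (A=4, B=3, C=5, D=4, E=2)
step 3: fire T3:  (A=4, B=3, C=5, D=4, E=2) → (A=4, B=3, C=6, D=4, E=2)
step 4: fire T0:  (A=4, B=3, C=6, D=4, E=2) → (A=4, B=3, C=9, D=4, E=0)
step 5: fire T1:  (A=4, B=3, C=9, D=4, E=0) → (A=4, B=0, C=12, D=5, E=0)

(A=4, B=0, C=12, D=5, E=0)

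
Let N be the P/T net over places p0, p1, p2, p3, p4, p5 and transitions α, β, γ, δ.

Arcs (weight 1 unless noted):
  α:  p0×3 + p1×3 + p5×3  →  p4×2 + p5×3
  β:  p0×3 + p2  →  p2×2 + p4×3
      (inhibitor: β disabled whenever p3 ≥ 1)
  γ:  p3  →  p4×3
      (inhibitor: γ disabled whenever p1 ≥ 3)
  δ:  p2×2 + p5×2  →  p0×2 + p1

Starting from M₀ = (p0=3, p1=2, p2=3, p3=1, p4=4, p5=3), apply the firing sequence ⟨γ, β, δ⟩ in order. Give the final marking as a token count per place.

step 1: fire γ:  (p0=3, p1=2, p2=3, p3=1, p4=4, p5=3) → (p0=3, p1=2, p2=3, p3=0, p4=7, p5=3)
step 2: fire β:  (p0=3, p1=2, p2=3, p3=0, p4=7, p5=3) → (p0=0, p1=2, p2=4, p3=0, p4=10, p5=3)
step 3: fire δ:  (p0=0, p1=2, p2=4, p3=0, p4=10, p5=3) → (p0=2, p1=3, p2=2, p3=0, p4=10, p5=1)

(p0=2, p1=3, p2=2, p3=0, p4=10, p5=1)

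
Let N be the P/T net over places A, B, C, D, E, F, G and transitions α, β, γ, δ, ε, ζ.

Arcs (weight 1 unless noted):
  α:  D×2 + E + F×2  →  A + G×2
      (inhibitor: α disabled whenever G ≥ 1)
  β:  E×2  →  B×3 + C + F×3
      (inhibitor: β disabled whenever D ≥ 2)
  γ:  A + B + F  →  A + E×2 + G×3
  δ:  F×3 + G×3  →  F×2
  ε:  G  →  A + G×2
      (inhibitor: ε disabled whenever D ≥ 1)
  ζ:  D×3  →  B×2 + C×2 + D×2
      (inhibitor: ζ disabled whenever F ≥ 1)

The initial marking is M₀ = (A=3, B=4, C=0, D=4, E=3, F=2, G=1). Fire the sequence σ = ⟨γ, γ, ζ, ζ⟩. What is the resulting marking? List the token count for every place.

step 1: fire γ:  (A=3, B=4, C=0, D=4, E=3, F=2, G=1) → (A=3, B=3, C=0, D=4, E=5, F=1, G=4)
step 2: fire γ:  (A=3, B=3, C=0, D=4, E=5, F=1, G=4) → (A=3, B=2, C=0, D=4, E=7, F=0, G=7)
step 3: fire ζ:  (A=3, B=2, C=0, D=4, E=7, F=0, G=7) → (A=3, B=4, C=2, D=3, E=7, F=0, G=7)
step 4: fire ζ:  (A=3, B=4, C=2, D=3, E=7, F=0, G=7) → (A=3, B=6, C=4, D=2, E=7, F=0, G=7)

(A=3, B=6, C=4, D=2, E=7, F=0, G=7)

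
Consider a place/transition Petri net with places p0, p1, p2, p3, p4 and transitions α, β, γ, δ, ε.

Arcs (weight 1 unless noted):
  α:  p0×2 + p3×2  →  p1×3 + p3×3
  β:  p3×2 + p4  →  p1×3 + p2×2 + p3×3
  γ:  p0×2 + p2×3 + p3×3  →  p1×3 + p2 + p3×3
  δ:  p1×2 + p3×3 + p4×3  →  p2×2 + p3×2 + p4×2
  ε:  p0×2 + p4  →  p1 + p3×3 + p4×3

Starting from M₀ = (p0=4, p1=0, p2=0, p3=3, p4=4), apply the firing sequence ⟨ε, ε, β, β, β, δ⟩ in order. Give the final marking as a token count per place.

step 1: fire ε:  (p0=4, p1=0, p2=0, p3=3, p4=4) → (p0=2, p1=1, p2=0, p3=6, p4=6)
step 2: fire ε:  (p0=2, p1=1, p2=0, p3=6, p4=6) → (p0=0, p1=2, p2=0, p3=9, p4=8)
step 3: fire β:  (p0=0, p1=2, p2=0, p3=9, p4=8) → (p0=0, p1=5, p2=2, p3=10, p4=7)
step 4: fire β:  (p0=0, p1=5, p2=2, p3=10, p4=7) → (p0=0, p1=8, p2=4, p3=11, p4=6)
step 5: fire β:  (p0=0, p1=8, p2=4, p3=11, p4=6) → (p0=0, p1=11, p2=6, p3=12, p4=5)
step 6: fire δ:  (p0=0, p1=11, p2=6, p3=12, p4=5) → (p0=0, p1=9, p2=8, p3=11, p4=4)

(p0=0, p1=9, p2=8, p3=11, p4=4)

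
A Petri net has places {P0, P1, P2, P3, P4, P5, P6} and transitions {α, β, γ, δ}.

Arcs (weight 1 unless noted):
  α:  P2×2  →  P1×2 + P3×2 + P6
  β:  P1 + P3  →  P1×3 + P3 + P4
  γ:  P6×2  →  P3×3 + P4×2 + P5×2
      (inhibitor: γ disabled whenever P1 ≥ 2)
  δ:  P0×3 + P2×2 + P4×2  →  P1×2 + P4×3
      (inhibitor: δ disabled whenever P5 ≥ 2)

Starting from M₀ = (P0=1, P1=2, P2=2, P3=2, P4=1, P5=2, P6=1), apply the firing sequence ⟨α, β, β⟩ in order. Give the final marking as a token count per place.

(P0=1, P1=8, P2=0, P3=4, P4=3, P5=2, P6=2)

step 1: fire α:  (P0=1, P1=2, P2=2, P3=2, P4=1, P5=2, P6=1) → (P0=1, P1=4, P2=0, P3=4, P4=1, P5=2, P6=2)
step 2: fire β:  (P0=1, P1=4, P2=0, P3=4, P4=1, P5=2, P6=2) → (P0=1, P1=6, P2=0, P3=4, P4=2, P5=2, P6=2)
step 3: fire β:  (P0=1, P1=6, P2=0, P3=4, P4=2, P5=2, P6=2) → (P0=1, P1=8, P2=0, P3=4, P4=3, P5=2, P6=2)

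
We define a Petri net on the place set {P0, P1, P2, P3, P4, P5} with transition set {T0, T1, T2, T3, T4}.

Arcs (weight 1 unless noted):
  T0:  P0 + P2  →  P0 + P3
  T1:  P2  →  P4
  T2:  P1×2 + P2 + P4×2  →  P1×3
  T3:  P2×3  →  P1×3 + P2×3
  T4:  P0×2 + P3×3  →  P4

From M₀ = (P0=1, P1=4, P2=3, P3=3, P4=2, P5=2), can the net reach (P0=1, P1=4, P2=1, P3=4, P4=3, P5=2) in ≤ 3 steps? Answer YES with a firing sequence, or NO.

YES — reachable via ⟨T0, T1⟩ (2 firings)

step 1: fire T0:  (P0=1, P1=4, P2=3, P3=3, P4=2, P5=2) → (P0=1, P1=4, P2=2, P3=4, P4=2, P5=2)
step 2: fire T1:  (P0=1, P1=4, P2=2, P3=4, P4=2, P5=2) → (P0=1, P1=4, P2=1, P3=4, P4=3, P5=2)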